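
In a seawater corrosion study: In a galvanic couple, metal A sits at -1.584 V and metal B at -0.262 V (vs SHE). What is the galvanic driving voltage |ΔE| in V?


Driving voltage is the absolute potential difference.
|ΔE| = |-1.584 − (-0.262)| = 1.322 V

1.322 V


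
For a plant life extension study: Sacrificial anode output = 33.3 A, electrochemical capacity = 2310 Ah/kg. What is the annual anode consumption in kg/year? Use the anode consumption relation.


Annual consumption = current * hours per year / capacity
Rate = 33.3 * 8760 / 2310 = 126.3 kg/year

126.3 kg/year


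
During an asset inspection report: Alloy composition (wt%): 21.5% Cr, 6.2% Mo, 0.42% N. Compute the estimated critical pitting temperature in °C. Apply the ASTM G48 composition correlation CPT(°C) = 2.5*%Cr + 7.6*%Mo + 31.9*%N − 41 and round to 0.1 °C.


Apply the ASTM G48 empirical CPT estimate: CPT(°C) = 2.5*%Cr + 7.6*%Mo + 31.9*%N − 41
2.5*21.5 = 53.75; 7.6*6.2 = 47.12; 31.9*0.42 = 13.398
CPT = 53.75 + 47.12 + 13.398 − 41 = 73.268 °C
Rounded to 0.1 °C: CPT ≈ 73.3 °C

73.3 °C


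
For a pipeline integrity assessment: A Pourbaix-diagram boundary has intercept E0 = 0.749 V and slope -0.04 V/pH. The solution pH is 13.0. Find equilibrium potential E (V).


Apply the Pourbaix line equation: E = E0 + slope*pH
E = 0.749 + (-0.04)*13.0 = 0.749 + (-0.52) = 0.229 V
Rounded to 3 decimal places: E = 0.229 V

0.229 V


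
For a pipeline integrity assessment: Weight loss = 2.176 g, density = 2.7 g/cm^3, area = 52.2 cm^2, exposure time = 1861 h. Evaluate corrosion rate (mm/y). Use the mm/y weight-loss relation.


Apply the mm/y weight-loss relation: CR = 87600 * W / (D * A * T)
Numerator: 87600 * 2.176 = 190617.6
Denominator: 2.7 * 52.2 * 1861 = 262289.34
CR = 190617.6 / 262289.34 = 0.726746 mm/y

0.726746 mm/y


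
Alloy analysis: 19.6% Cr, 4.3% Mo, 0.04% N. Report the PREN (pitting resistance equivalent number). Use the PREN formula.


Apply the PREN formula: PREN = Cr + 3.3*Mo + 16*N
PREN = 19.6 + 3.3*4.3 + 16*0.04
PREN = 19.6 + 14.19 + 0.64 = 34.43

34.43


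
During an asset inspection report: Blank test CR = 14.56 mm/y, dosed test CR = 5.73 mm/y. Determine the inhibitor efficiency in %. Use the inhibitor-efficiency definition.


Apply the inhibitor-efficiency definition: IE = (CR_blank − CR_inh)/CR_blank × 100
IE = (14.56 − 5.73) / 14.56 × 100
IE = 8.83 / 14.56 × 100 = 60.6 %

60.6 %


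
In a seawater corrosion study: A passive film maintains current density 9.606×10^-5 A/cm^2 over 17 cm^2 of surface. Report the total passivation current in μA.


I = i_pass * A, then convert A → μA (×10^6)
I = 9.606×10^-5 * 17 * 10^6 = 1633.02 μA

1633.02 μA


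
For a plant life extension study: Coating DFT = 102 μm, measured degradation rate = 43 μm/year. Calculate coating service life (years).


Service life = thickness / degradation rate
Life = 102 / 43 = 2.4 years

2.4 years


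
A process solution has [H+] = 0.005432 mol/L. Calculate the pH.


pH = −log10[H+]
pH = −log10(0.005432) = 2.27

2.27


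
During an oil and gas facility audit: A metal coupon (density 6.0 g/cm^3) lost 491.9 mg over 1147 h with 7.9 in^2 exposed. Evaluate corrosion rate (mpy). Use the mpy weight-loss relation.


Apply the mpy weight-loss relation: CR = 534 * W / (D * A * T)
Numerator: 534 * 491.9 = 262674.6
Denominator: 6.0 * 7.9 * 1147 = 54367.8
CR = 262674.6 / 54367.8 = 4.831 mpy

4.831 mpy


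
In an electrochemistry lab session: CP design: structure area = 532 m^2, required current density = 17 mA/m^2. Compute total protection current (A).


I = area * current density, then convert mA → A (÷1000)
I = 532 * 17 / 1000 = 9.04 A

9.04 A


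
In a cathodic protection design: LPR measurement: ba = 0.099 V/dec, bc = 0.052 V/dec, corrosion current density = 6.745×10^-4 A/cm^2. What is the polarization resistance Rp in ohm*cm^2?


Apply the Stern-Geary equation: Rp = ba*bc / (2.303*icorr*(ba+bc))
ba*bc = 0.099*0.052 = 0.005148
ba+bc = 0.151; 2.303*icorr*(ba+bc) = 2.303*6.745×10^-4*0.151 = 2.345594×10^-4
Rp = 0.005148 / 2.345594×10^-4 = 21.9 ohm*cm^2

21.9 ohm*cm^2


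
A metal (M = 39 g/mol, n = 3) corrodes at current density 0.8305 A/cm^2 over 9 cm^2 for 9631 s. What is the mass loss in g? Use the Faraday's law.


Apply Faraday's law: m = i*A*t*M / (n*F)
Total charge passed Q = i*A*t = 0.8305*9*9631 = 71986.9095 C
m = Q*M/(n*F) = 71986.9095*39/(3*96485) = 9.69923 g

9.69923 g


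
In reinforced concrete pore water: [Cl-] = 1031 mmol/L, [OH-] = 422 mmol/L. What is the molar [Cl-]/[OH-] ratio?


Threshold parameter = [Cl-] / [OH-] (molar basis; both in mmol/L, so units cancel)
Ratio = 1031 / 422 = 2.44

2.44


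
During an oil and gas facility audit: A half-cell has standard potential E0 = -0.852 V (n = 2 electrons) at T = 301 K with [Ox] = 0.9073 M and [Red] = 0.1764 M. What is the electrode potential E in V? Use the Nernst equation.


Apply the Nernst equation: E = E0 + (RT/nF)*ln([Ox]/[Red])
Step 1: RT/nF = 8.314*301/(2*96485) = 0.01296841 V
Step 2: [Ox]/[Red] = 0.9073/0.1764 = 5.143424
Step 3: ln(5.143424) = 1.637719
Step 4: correction = 0.01296841 * 1.637719 = 0.021 V
E = -0.852 + 0.021 = -0.831 V

-0.831 V


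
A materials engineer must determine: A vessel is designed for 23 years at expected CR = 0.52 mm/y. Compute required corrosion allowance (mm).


Corrosion allowance = CR × design life
CA = 0.52 * 23 = 11.96 mm

11.96 mm


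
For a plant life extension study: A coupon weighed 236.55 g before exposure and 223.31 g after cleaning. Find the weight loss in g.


Weight loss = initial − final
WL = 236.55 − 223.31 = 13.24 g

13.24 g


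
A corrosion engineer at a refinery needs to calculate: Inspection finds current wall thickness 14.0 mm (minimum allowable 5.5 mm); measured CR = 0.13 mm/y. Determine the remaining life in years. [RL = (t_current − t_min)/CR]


Apply the remaining-life relation: RL = (t_current − t_min) / CR
RL = (14.0 − 5.5) / 0.13 = 8.5 / 0.13 = 65.4 years

65.4 years


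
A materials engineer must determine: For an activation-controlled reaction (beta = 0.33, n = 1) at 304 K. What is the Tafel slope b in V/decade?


Apply the Tafel slope relation: b = 2.303*R*T/(beta*n*F)
Numerator: 2.303 * 8.314 * 304 = 5820.73
Denominator: 0.33 * 1 * 96485 = 31840.05
b = 5820.73 / 31840.05 = 0.1828 V/decade

0.1828 V/decade


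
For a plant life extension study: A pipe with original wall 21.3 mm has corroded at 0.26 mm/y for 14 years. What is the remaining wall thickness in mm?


Remaining wall = original − CR × time
t = 21.3 − 0.26*14 = 21.3 − 3.64 = 17.66 mm

17.66 mm


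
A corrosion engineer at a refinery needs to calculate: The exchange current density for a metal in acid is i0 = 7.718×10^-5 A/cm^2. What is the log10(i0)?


i0 = 7.718×10^-5 A/cm^2
log10(i0) = -4.112

-4.112


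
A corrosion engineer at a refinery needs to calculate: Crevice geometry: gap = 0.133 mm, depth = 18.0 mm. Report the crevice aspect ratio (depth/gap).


Aspect ratio = depth / gap
Ratio = 18.0 / 0.133 = 135.3

135.3


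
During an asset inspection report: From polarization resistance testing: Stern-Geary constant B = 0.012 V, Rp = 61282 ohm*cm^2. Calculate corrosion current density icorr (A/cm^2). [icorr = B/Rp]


Apply the Stern-Geary relation: icorr = B / Rp
icorr = 0.012 / 61282 = 1.958×10^-7 A/cm^2

1.958×10^-7 A/cm^2


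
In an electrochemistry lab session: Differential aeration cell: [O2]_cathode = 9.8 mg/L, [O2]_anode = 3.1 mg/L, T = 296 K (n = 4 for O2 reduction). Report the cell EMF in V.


Apply the Nernst concentration-cell relation: E = (RT/nF)*ln(C_cathode/C_anode)
RT/nF = 8.314*296/(4*96485) = 0.00637649 V
ln(9.8/3.1) = 1.15098
E = 0.00637649 * 1.15098 = 0.00734 V

0.00734 V


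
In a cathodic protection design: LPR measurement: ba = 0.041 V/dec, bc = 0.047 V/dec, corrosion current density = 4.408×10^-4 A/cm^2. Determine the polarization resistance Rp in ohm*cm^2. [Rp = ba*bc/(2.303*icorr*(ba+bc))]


Apply the Stern-Geary equation: Rp = ba*bc / (2.303*icorr*(ba+bc))
ba*bc = 0.041*0.047 = 0.001927
ba+bc = 0.088; 2.303*icorr*(ba+bc) = 2.303*4.408×10^-4*0.088 = 8.9334291×10^-5
Rp = 0.001927 / 8.9334291×10^-5 = 21.6 ohm*cm^2

21.6 ohm*cm^2


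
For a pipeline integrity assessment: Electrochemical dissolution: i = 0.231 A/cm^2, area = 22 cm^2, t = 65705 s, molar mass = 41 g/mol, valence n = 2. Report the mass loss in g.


Apply Faraday's law: m = i*A*t*M / (n*F)
Total charge passed Q = i*A*t = 0.231*22*65705 = 333912.81 C
m = Q*M/(n*F) = 333912.81*41/(2*96485) = 70.946 g

70.946 g


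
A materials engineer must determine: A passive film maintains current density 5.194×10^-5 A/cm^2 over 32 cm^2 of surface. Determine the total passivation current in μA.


I = i_pass * A, then convert A → μA (×10^6)
I = 5.194×10^-5 * 32 * 10^6 = 1662.08 μA

1662.08 μA


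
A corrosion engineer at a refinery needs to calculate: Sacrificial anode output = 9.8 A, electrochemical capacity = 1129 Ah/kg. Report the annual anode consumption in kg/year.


Annual consumption = current * hours per year / capacity
Rate = 9.8 * 8760 / 1129 = 76.0 kg/year

76.0 kg/year


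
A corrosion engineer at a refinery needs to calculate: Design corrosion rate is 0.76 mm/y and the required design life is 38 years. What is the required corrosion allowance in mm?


Corrosion allowance = CR × design life
CA = 0.76 * 38 = 28.88 mm

28.88 mm


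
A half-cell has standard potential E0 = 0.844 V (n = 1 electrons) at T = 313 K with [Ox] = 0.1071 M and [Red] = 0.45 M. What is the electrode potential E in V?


Apply the Nernst equation: E = E0 + (RT/nF)*ln([Ox]/[Red])
Step 1: RT/nF = 8.314*313/(1*96485) = 0.02697085 V
Step 2: [Ox]/[Red] = 0.1071/0.45 = 0.238
Step 3: ln(0.238) = -1.435485
Step 4: correction = 0.02697085 * -1.435485 = -0.039 V
E = 0.844 + -0.039 = 0.805 V

0.805 V


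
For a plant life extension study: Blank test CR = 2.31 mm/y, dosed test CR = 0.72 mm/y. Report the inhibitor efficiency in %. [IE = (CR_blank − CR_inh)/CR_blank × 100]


Apply the inhibitor-efficiency definition: IE = (CR_blank − CR_inh)/CR_blank × 100
IE = (2.31 − 0.72) / 2.31 × 100
IE = 1.59 / 2.31 × 100 = 68.8 %

68.8 %


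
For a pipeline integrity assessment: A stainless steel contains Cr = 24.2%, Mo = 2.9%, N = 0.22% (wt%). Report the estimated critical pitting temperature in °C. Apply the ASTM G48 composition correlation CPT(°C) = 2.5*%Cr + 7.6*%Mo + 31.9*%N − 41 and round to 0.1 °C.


Apply the ASTM G48 empirical CPT estimate: CPT(°C) = 2.5*%Cr + 7.6*%Mo + 31.9*%N − 41
2.5*24.2 = 60.5; 7.6*2.9 = 22.04; 31.9*0.22 = 7.018
CPT = 60.5 + 22.04 + 7.018 − 41 = 48.558 °C
Rounded to 0.1 °C: CPT ≈ 48.6 °C

48.6 °C


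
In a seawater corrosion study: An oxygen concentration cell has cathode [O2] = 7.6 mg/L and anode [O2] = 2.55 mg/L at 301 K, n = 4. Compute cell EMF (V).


Apply the Nernst concentration-cell relation: E = (RT/nF)*ln(C_cathode/C_anode)
RT/nF = 8.314*301/(4*96485) = 0.0064842 V
ln(7.6/2.55) = 1.09205
E = 0.0064842 * 1.09205 = 0.00708 V

0.00708 V


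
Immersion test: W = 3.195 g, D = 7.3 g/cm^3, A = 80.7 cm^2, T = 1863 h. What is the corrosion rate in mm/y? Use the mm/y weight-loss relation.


Apply the mm/y weight-loss relation: CR = 87600 * W / (D * A * T)
Numerator: 87600 * 3.195 = 279882.0
Denominator: 7.3 * 80.7 * 1863 = 1097511.93
CR = 279882.0 / 1097511.93 = 0.255015 mm/y

0.255015 mm/y


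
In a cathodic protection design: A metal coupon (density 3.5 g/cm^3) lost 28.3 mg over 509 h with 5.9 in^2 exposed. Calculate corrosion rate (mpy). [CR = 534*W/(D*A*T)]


Apply the mpy weight-loss relation: CR = 534 * W / (D * A * T)
Numerator: 534 * 28.3 = 15112.2
Denominator: 3.5 * 5.9 * 509 = 10510.85
CR = 15112.2 / 10510.85 = 1.4378 mpy

1.4378 mpy


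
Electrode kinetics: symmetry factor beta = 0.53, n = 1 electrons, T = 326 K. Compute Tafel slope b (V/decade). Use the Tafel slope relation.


Apply the Tafel slope relation: b = 2.303*R*T/(beta*n*F)
Numerator: 2.303 * 8.314 * 326 = 6241.97
Denominator: 0.53 * 1 * 96485 = 51137.05
b = 6241.97 / 51137.05 = 0.122 V/decade

0.122 V/decade


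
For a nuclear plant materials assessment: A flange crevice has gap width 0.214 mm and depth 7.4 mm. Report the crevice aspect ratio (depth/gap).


Aspect ratio = depth / gap
Ratio = 7.4 / 0.214 = 34.6

34.6


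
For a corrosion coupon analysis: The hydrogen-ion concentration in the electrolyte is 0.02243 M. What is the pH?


pH = −log10[H+]
pH = −log10(0.02243) = 1.65

1.65


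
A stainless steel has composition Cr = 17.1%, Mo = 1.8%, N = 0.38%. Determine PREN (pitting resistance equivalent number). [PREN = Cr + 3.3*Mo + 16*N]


Apply the PREN formula: PREN = Cr + 3.3*Mo + 16*N
PREN = 17.1 + 3.3*1.8 + 16*0.38
PREN = 17.1 + 5.94 + 6.08 = 29.12

29.12


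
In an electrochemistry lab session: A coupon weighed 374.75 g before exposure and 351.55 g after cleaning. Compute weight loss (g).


Weight loss = initial − final
WL = 374.75 − 351.55 = 23.2 g

23.2 g


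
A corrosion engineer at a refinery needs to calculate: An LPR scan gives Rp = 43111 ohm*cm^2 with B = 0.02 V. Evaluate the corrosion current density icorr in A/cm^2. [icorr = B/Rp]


Apply the Stern-Geary relation: icorr = B / Rp
icorr = 0.02 / 43111 = 4.639×10^-7 A/cm^2

4.639×10^-7 A/cm^2


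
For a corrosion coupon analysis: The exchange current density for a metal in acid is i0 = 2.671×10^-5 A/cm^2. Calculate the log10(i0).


i0 = 2.671×10^-5 A/cm^2
log10(i0) = -4.573

-4.573


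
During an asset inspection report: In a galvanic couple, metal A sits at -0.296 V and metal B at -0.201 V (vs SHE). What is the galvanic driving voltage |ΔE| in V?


Driving voltage is the absolute potential difference.
|ΔE| = |-0.296 − (-0.201)| = 0.095 V

0.095 V


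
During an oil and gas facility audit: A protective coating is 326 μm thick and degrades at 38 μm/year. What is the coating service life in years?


Service life = thickness / degradation rate
Life = 326 / 38 = 8.6 years

8.6 years


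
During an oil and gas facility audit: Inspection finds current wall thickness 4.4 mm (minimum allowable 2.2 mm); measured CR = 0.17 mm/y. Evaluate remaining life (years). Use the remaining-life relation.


Apply the remaining-life relation: RL = (t_current − t_min) / CR
RL = (4.4 − 2.2) / 0.17 = 2.2 / 0.17 = 12.9 years

12.9 years


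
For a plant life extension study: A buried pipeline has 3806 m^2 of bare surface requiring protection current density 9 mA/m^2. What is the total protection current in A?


I = area * current density, then convert mA → A (÷1000)
I = 3806 * 9 / 1000 = 34.25 A

34.25 A


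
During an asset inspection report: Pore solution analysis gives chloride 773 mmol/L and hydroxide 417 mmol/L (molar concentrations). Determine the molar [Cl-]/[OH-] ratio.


Threshold parameter = [Cl-] / [OH-] (molar basis; both in mmol/L, so units cancel)
Ratio = 773 / 417 = 1.85

1.85


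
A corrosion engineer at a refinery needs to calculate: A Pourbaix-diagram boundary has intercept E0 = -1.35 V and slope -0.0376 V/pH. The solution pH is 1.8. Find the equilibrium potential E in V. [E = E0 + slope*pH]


Apply the Pourbaix line equation: E = E0 + slope*pH
E = -1.35 + (-0.0376)*1.8 = -1.35 + (-0.06768) = -1.41768 V
Rounded to 4 decimal places: E = -1.4177 V

-1.4177 V


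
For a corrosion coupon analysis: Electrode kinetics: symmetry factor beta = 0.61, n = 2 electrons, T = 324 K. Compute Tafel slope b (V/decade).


Apply the Tafel slope relation: b = 2.303*R*T/(beta*n*F)
Numerator: 2.303 * 8.314 * 324 = 6203.67
Denominator: 0.61 * 2 * 96485 = 117711.7
b = 6203.67 / 117711.7 = 0.053 V/decade

0.053 V/decade


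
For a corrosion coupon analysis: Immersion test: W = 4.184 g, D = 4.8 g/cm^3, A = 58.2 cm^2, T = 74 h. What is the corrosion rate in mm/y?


Apply the mm/y weight-loss relation: CR = 87600 * W / (D * A * T)
Numerator: 87600 * 4.184 = 366518.4
Denominator: 4.8 * 58.2 * 74 = 20672.64
CR = 366518.4 / 20672.64 = 17.7296 mm/y

17.7296 mm/y


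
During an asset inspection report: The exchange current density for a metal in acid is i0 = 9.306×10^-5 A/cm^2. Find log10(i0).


i0 = 9.306×10^-5 A/cm^2
log10(i0) = -4.031

-4.031


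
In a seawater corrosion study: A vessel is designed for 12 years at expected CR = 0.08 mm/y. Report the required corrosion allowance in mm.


Corrosion allowance = CR × design life
CA = 0.08 * 12 = 0.96 mm

0.96 mm


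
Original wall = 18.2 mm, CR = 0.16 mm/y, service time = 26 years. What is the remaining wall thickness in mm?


Remaining wall = original − CR × time
t = 18.2 − 0.16*26 = 18.2 − 4.16 = 14.04 mm

14.04 mm


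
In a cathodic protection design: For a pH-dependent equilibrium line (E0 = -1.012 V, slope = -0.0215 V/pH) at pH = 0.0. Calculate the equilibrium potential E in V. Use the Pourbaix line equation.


Apply the Pourbaix line equation: E = E0 + slope*pH
E = -1.012 + (-0.0215)*0.0 = -1.012 + (0) = -1.012 V
Rounded to 4 decimal places: E = -1.0120 V

-1.0120 V


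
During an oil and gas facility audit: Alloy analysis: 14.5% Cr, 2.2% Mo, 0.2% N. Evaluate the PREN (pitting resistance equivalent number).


Apply the PREN formula: PREN = Cr + 3.3*Mo + 16*N
PREN = 14.5 + 3.3*2.2 + 16*0.2
PREN = 14.5 + 7.26 + 3.2 = 24.96

24.96


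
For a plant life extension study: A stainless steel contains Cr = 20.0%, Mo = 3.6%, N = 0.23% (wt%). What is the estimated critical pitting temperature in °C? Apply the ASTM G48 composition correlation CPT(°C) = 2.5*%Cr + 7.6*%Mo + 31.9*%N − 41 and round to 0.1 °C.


Apply the ASTM G48 empirical CPT estimate: CPT(°C) = 2.5*%Cr + 7.6*%Mo + 31.9*%N − 41
2.5*20.0 = 50; 7.6*3.6 = 27.36; 31.9*0.23 = 7.337
CPT = 50 + 27.36 + 7.337 − 41 = 43.697 °C
Rounded to 0.1 °C: CPT ≈ 43.7 °C

43.7 °C


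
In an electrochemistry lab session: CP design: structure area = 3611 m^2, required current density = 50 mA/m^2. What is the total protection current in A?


I = area * current density, then convert mA → A (÷1000)
I = 3611 * 50 / 1000 = 180.55 A

180.55 A


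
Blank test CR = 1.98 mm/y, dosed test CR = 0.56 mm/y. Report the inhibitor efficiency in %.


Apply the inhibitor-efficiency definition: IE = (CR_blank − CR_inh)/CR_blank × 100
IE = (1.98 − 0.56) / 1.98 × 100
IE = 1.42 / 1.98 × 100 = 71.7 %

71.7 %


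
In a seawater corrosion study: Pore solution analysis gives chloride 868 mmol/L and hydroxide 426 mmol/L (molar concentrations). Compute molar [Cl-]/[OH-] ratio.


Threshold parameter = [Cl-] / [OH-] (molar basis; both in mmol/L, so units cancel)
Ratio = 868 / 426 = 2.04

2.04


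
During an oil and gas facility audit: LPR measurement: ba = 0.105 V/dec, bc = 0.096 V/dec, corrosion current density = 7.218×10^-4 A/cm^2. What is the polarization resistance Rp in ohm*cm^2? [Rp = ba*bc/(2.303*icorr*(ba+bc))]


Apply the Stern-Geary equation: Rp = ba*bc / (2.303*icorr*(ba+bc))
ba*bc = 0.105*0.096 = 0.01008
ba+bc = 0.201; 2.303*icorr*(ba+bc) = 2.303*7.218×10^-4*0.201 = 3.3412339×10^-4
Rp = 0.01008 / 3.3412339×10^-4 = 30.17 ohm*cm^2

30.17 ohm*cm^2


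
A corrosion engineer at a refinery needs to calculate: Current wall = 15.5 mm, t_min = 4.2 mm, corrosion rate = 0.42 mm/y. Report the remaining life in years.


Apply the remaining-life relation: RL = (t_current − t_min) / CR
RL = (15.5 − 4.2) / 0.42 = 11.3 / 0.42 = 26.9 years

26.9 years


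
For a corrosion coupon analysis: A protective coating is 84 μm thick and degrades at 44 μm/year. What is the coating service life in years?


Service life = thickness / degradation rate
Life = 84 / 44 = 1.9 years

1.9 years


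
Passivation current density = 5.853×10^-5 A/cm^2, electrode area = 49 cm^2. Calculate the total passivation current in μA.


I = i_pass * A, then convert A → μA (×10^6)
I = 5.853×10^-5 * 49 * 10^6 = 2867.97 μA

2867.97 μA


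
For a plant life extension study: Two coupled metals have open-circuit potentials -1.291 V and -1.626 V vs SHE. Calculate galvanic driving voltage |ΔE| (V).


Driving voltage is the absolute potential difference.
|ΔE| = |-1.291 − (-1.626)| = 0.335 V

0.335 V


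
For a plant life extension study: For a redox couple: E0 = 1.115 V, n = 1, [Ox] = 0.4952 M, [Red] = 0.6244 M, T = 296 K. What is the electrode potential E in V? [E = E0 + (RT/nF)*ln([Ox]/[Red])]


Apply the Nernst equation: E = E0 + (RT/nF)*ln([Ox]/[Red])
Step 1: RT/nF = 8.314*296/(1*96485) = 0.02550598 V
Step 2: [Ox]/[Red] = 0.4952/0.6244 = 0.793081
Step 3: ln(0.793081) = -0.23183
Step 4: correction = 0.02550598 * -0.23183 = -0.006 V
E = 1.115 + -0.006 = 1.109 V

1.109 V


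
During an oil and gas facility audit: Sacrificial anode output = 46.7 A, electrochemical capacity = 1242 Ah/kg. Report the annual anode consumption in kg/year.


Annual consumption = current * hours per year / capacity
Rate = 46.7 * 8760 / 1242 = 329.4 kg/year

329.4 kg/year


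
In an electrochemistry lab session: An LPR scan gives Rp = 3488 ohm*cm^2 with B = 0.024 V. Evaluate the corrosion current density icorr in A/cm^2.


Apply the Stern-Geary relation: icorr = B / Rp
icorr = 0.024 / 3488 = 6.881×10^-6 A/cm^2

6.881×10^-6 A/cm^2


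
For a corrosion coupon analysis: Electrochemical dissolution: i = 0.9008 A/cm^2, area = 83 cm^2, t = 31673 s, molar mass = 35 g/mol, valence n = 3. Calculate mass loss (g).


Apply Faraday's law: m = i*A*t*M / (n*F)
Total charge passed Q = i*A*t = 0.9008*83*31673 = 2368076.1872 C
m = Q*M/(n*F) = 2368076.1872*35/(3*96485) = 286.34042 g

286.34042 g


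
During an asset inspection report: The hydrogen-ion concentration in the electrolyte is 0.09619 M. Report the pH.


pH = −log10[H+]
pH = −log10(0.09619) = 1.02

1.02


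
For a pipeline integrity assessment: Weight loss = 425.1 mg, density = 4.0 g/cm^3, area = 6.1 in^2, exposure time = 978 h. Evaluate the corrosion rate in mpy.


Apply the mpy weight-loss relation: CR = 534 * W / (D * A * T)
Numerator: 534 * 425.1 = 227003.4
Denominator: 4.0 * 6.1 * 978 = 23863.2
CR = 227003.4 / 23863.2 = 9.513 mpy

9.513 mpy


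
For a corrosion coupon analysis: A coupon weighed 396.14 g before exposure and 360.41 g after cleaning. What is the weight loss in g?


Weight loss = initial − final
WL = 396.14 − 360.41 = 35.73 g

35.73 g


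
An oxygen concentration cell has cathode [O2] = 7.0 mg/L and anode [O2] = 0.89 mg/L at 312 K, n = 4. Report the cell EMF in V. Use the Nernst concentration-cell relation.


Apply the Nernst concentration-cell relation: E = (RT/nF)*ln(C_cathode/C_anode)
RT/nF = 8.314*312/(4*96485) = 0.00672117 V
ln(7.0/0.89) = 2.06244
E = 0.00672117 * 2.06244 = 0.01386 V

0.01386 V


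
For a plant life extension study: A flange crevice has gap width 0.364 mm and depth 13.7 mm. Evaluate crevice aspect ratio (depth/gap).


Aspect ratio = depth / gap
Ratio = 13.7 / 0.364 = 37.6

37.6


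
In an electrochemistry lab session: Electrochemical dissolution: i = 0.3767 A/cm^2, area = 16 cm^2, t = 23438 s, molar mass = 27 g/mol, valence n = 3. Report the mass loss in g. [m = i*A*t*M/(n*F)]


Apply Faraday's law: m = i*A*t*M / (n*F)
Total charge passed Q = i*A*t = 0.3767*16*23438 = 141265.5136 C
m = Q*M/(n*F) = 141265.5136*27/(3*96485) = 13.177 g

13.177 g


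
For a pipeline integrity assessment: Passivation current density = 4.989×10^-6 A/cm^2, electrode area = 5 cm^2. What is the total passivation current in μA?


I = i_pass * A, then convert A → μA (×10^6)
I = 4.989×10^-6 * 5 * 10^6 = 24.95 μA

24.95 μA


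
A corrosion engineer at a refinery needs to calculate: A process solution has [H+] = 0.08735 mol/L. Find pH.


pH = −log10[H+]
pH = −log10(0.08735) = 1.06

1.06


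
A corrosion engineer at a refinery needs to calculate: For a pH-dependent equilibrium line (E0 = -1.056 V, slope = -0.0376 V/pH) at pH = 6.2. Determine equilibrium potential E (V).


Apply the Pourbaix line equation: E = E0 + slope*pH
E = -1.056 + (-0.0376)*6.2 = -1.056 + (-0.23312) = -1.28912 V
Rounded to 4 decimal places: E = -1.2891 V

-1.2891 V


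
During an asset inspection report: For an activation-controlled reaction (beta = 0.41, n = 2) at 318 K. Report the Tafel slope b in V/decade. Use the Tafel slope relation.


Apply the Tafel slope relation: b = 2.303*R*T/(beta*n*F)
Numerator: 2.303 * 8.314 * 318 = 6088.79
Denominator: 0.41 * 2 * 96485 = 79117.7
b = 6088.79 / 79117.7 = 0.077 V/decade

0.077 V/decade


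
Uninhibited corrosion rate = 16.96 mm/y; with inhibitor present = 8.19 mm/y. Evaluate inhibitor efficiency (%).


Apply the inhibitor-efficiency definition: IE = (CR_blank − CR_inh)/CR_blank × 100
IE = (16.96 − 8.19) / 16.96 × 100
IE = 8.77 / 16.96 × 100 = 51.7 %

51.7 %


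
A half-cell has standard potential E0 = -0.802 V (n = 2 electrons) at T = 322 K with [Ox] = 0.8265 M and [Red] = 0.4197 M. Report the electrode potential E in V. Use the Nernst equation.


Apply the Nernst equation: E = E0 + (RT/nF)*ln([Ox]/[Red])
Step 1: RT/nF = 8.314*322/(2*96485) = 0.01387318 V
Step 2: [Ox]/[Red] = 0.8265/0.4197 = 1.969264
Step 3: ln(1.969264) = 0.67766
Step 4: correction = 0.01387318 * 0.67766 = 0.0094 V
E = -0.802 + 0.0094 = -0.7926 V

-0.7926 V


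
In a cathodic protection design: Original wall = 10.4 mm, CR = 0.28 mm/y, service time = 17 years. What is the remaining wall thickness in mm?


Remaining wall = original − CR × time
t = 10.4 − 0.28*17 = 10.4 − 4.76 = 5.64 mm

5.64 mm


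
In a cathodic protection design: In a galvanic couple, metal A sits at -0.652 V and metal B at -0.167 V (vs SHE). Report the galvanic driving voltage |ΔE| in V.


Driving voltage is the absolute potential difference.
|ΔE| = |-0.652 − (-0.167)| = 0.485 V

0.485 V


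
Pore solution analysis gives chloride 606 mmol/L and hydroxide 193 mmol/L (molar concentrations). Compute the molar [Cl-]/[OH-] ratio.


Threshold parameter = [Cl-] / [OH-] (molar basis; both in mmol/L, so units cancel)
Ratio = 606 / 193 = 3.14

3.14


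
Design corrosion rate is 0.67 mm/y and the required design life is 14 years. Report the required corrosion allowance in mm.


Corrosion allowance = CR × design life
CA = 0.67 * 14 = 9.38 mm

9.38 mm


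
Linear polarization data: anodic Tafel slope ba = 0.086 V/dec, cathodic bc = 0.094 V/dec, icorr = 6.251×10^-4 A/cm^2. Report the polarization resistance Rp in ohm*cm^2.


Apply the Stern-Geary equation: Rp = ba*bc / (2.303*icorr*(ba+bc))
ba*bc = 0.086*0.094 = 0.008084
ba+bc = 0.18; 2.303*icorr*(ba+bc) = 2.303*6.251×10^-4*0.18 = 2.5912895×10^-4
Rp = 0.008084 / 2.5912895×10^-4 = 31.2 ohm*cm^2

31.2 ohm*cm^2


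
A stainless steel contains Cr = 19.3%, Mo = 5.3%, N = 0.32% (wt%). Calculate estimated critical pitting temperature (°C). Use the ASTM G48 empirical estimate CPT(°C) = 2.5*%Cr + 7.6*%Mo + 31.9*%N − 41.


Apply the ASTM G48 empirical CPT estimate: CPT(°C) = 2.5*%Cr + 7.6*%Mo + 31.9*%N − 41
2.5*19.3 = 48.25; 7.6*5.3 = 40.28; 31.9*0.32 = 10.208
CPT = 48.25 + 40.28 + 10.208 − 41 = 57.738 °C
Rounded to 0.1 °C: CPT ≈ 57.7 °C

57.7 °C


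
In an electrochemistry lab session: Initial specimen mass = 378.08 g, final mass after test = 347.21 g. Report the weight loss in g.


Weight loss = initial − final
WL = 378.08 − 347.21 = 30.87 g

30.87 g


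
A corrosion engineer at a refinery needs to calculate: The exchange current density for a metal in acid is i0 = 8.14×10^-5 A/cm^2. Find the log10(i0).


i0 = 8.14×10^-5 A/cm^2
log10(i0) = -4.089

-4.089


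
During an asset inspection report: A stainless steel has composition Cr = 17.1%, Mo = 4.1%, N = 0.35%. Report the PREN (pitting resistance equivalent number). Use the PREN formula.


Apply the PREN formula: PREN = Cr + 3.3*Mo + 16*N
PREN = 17.1 + 3.3*4.1 + 16*0.35
PREN = 17.1 + 13.53 + 5.6 = 36.23

36.23


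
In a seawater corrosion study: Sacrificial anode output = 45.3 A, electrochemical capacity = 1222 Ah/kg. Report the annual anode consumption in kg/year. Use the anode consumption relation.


Annual consumption = current * hours per year / capacity
Rate = 45.3 * 8760 / 1222 = 324.7 kg/year

324.7 kg/year


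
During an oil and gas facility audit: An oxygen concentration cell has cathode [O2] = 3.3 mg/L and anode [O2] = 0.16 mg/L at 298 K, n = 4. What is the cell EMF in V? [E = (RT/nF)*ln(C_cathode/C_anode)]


Apply the Nernst concentration-cell relation: E = (RT/nF)*ln(C_cathode/C_anode)
RT/nF = 8.314*298/(4*96485) = 0.00641958 V
ln(3.3/0.16) = 3.0265
E = 0.00641958 * 3.0265 = 0.01943 V

0.01943 V


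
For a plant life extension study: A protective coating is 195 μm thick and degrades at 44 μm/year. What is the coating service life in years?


Service life = thickness / degradation rate
Life = 195 / 44 = 4.4 years

4.4 years


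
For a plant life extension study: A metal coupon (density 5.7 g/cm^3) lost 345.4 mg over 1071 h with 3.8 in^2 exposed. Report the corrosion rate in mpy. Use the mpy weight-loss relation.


Apply the mpy weight-loss relation: CR = 534 * W / (D * A * T)
Numerator: 534 * 345.4 = 184443.6
Denominator: 5.7 * 3.8 * 1071 = 23197.86
CR = 184443.6 / 23197.86 = 7.9509 mpy

7.9509 mpy


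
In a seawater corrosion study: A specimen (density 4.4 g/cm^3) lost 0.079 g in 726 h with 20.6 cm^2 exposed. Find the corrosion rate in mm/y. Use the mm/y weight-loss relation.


Apply the mm/y weight-loss relation: CR = 87600 * W / (D * A * T)
Numerator: 87600 * 0.079 = 6920.4
Denominator: 4.4 * 20.6 * 726 = 65804.64
CR = 6920.4 / 65804.64 = 0.10517 mm/y

0.10517 mm/y


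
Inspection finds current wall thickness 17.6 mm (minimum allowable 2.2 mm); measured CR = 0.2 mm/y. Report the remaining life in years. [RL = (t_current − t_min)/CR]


Apply the remaining-life relation: RL = (t_current − t_min) / CR
RL = (17.6 − 2.2) / 0.2 = 15.4 / 0.2 = 77.0 years

77.0 years


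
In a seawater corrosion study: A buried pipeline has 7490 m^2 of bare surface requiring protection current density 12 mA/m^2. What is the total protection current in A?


I = area * current density, then convert mA → A (÷1000)
I = 7490 * 12 / 1000 = 89.88 A

89.88 A


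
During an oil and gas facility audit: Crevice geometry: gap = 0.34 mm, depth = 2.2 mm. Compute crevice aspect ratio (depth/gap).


Aspect ratio = depth / gap
Ratio = 2.2 / 0.34 = 6.5

6.5


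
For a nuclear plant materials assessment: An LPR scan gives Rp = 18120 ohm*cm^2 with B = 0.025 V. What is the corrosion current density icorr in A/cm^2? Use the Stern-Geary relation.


Apply the Stern-Geary relation: icorr = B / Rp
icorr = 0.025 / 18120 = 1.38×10^-6 A/cm^2

1.38×10^-6 A/cm^2


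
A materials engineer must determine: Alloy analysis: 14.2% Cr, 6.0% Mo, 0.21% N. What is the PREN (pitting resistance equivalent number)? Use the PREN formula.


Apply the PREN formula: PREN = Cr + 3.3*Mo + 16*N
PREN = 14.2 + 3.3*6.0 + 16*0.21
PREN = 14.2 + 19.8 + 3.36 = 37.36

37.36


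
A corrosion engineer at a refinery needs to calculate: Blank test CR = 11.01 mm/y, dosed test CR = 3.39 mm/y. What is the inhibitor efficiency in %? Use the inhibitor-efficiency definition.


Apply the inhibitor-efficiency definition: IE = (CR_blank − CR_inh)/CR_blank × 100
IE = (11.01 − 3.39) / 11.01 × 100
IE = 7.62 / 11.01 × 100 = 69.2 %

69.2 %


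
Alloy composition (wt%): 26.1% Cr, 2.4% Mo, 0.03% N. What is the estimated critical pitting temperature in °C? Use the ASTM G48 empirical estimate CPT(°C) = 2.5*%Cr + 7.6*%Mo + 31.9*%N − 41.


Apply the ASTM G48 empirical CPT estimate: CPT(°C) = 2.5*%Cr + 7.6*%Mo + 31.9*%N − 41
2.5*26.1 = 65.25; 7.6*2.4 = 18.24; 31.9*0.03 = 0.957
CPT = 65.25 + 18.24 + 0.957 − 41 = 43.447 °C
Rounded to 0.1 °C: CPT ≈ 43.4 °C

43.4 °C


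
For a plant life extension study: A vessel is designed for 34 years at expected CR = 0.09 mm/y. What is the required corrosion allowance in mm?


Corrosion allowance = CR × design life
CA = 0.09 * 34 = 3.06 mm

3.06 mm


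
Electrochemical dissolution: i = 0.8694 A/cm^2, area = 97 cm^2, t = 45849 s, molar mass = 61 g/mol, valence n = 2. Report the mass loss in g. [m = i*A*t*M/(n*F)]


Apply Faraday's law: m = i*A*t*M / (n*F)
Total charge passed Q = i*A*t = 0.8694*97*45849 = 3866528.6982 C
m = Q*M/(n*F) = 3866528.6982*61/(2*96485) = 1222.2535 g

1222.2535 g


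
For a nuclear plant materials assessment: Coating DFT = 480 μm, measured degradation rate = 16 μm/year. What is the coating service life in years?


Service life = thickness / degradation rate
Life = 480 / 16 = 30.0 years

30.0 years


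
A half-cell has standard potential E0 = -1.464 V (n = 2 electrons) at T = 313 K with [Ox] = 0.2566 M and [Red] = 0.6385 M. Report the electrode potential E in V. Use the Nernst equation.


Apply the Nernst equation: E = E0 + (RT/nF)*ln([Ox]/[Red])
Step 1: RT/nF = 8.314*313/(2*96485) = 0.01348542 V
Step 2: [Ox]/[Red] = 0.2566/0.6385 = 0.401879
Step 3: ln(0.401879) = -0.911604
Step 4: correction = 0.01348542 * -0.911604 = -0.012 V
E = -1.464 + -0.012 = -1.476 V

-1.476 V


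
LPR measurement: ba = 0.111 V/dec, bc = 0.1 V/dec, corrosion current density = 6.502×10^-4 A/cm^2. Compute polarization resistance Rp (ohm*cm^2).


Apply the Stern-Geary equation: Rp = ba*bc / (2.303*icorr*(ba+bc))
ba*bc = 0.111*0.1 = 0.0111
ba+bc = 0.211; 2.303*icorr*(ba+bc) = 2.303*6.502×10^-4*0.211 = 3.1595364×10^-4
Rp = 0.0111 / 3.1595364×10^-4 = 35.13 ohm*cm^2

35.13 ohm*cm^2


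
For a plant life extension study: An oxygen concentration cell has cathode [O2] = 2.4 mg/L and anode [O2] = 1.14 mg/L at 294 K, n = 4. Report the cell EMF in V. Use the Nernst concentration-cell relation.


Apply the Nernst concentration-cell relation: E = (RT/nF)*ln(C_cathode/C_anode)
RT/nF = 8.314*294/(4*96485) = 0.00633341 V
ln(2.4/1.14) = 0.74444
E = 0.00633341 * 0.74444 = 0.00471 V

0.00471 V


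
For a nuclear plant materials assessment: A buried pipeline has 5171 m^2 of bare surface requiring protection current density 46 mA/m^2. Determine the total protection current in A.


I = area * current density, then convert mA → A (÷1000)
I = 5171 * 46 / 1000 = 237.87 A

237.87 A


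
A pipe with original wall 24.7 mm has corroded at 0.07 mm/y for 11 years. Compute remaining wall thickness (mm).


Remaining wall = original − CR × time
t = 24.7 − 0.07*11 = 24.7 − 0.77 = 23.93 mm

23.93 mm


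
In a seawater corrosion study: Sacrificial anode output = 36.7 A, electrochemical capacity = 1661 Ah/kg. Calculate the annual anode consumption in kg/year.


Annual consumption = current * hours per year / capacity
Rate = 36.7 * 8760 / 1661 = 193.6 kg/year

193.6 kg/year


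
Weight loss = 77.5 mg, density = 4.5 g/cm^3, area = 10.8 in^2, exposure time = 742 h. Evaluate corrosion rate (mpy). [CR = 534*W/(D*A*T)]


Apply the mpy weight-loss relation: CR = 534 * W / (D * A * T)
Numerator: 534 * 77.5 = 41385.0
Denominator: 4.5 * 10.8 * 742 = 36061.2
CR = 41385.0 / 36061.2 = 1.14763 mpy

1.14763 mpy


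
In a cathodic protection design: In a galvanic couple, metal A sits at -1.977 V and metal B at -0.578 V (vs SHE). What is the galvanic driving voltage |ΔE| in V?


Driving voltage is the absolute potential difference.
|ΔE| = |-1.977 − (-0.578)| = 1.399 V

1.399 V


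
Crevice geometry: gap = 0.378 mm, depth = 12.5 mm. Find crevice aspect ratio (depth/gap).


Aspect ratio = depth / gap
Ratio = 12.5 / 0.378 = 33.1

33.1


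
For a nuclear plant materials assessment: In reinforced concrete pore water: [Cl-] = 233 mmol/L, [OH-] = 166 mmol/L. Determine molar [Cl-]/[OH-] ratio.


Threshold parameter = [Cl-] / [OH-] (molar basis; both in mmol/L, so units cancel)
Ratio = 233 / 166 = 1.4

1.4


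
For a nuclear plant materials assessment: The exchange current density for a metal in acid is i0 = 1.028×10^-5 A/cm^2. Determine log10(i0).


i0 = 1.028×10^-5 A/cm^2
log10(i0) = -4.988

-4.988


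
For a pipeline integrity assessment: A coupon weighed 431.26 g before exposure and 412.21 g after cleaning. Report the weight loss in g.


Weight loss = initial − final
WL = 431.26 − 412.21 = 19.05 g

19.05 g


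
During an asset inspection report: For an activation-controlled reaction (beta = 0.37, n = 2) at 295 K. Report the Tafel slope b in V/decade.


Apply the Tafel slope relation: b = 2.303*R*T/(beta*n*F)
Numerator: 2.303 * 8.314 * 295 = 5648.41
Denominator: 0.37 * 2 * 96485 = 71398.9
b = 5648.41 / 71398.9 = 0.0791 V/decade

0.0791 V/decade


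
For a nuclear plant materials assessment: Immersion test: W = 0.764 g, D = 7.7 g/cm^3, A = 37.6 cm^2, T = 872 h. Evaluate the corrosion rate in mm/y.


Apply the mm/y weight-loss relation: CR = 87600 * W / (D * A * T)
Numerator: 87600 * 0.764 = 66926.4
Denominator: 7.7 * 37.6 * 872 = 252461.44
CR = 66926.4 / 252461.44 = 0.265096 mm/y

0.265096 mm/y


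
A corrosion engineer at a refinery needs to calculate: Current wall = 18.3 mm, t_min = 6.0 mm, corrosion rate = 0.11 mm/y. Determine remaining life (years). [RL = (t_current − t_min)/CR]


Apply the remaining-life relation: RL = (t_current − t_min) / CR
RL = (18.3 − 6.0) / 0.11 = 12.3 / 0.11 = 111.8 years

111.8 years


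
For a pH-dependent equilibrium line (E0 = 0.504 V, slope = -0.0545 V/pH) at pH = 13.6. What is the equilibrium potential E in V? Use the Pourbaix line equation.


Apply the Pourbaix line equation: E = E0 + slope*pH
E = 0.504 + (-0.0545)*13.6 = 0.504 + (-0.7412) = -0.2372 V
Rounded to 3 decimal places: E = -0.237 V

-0.237 V


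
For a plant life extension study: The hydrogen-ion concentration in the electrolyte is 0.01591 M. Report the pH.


pH = −log10[H+]
pH = −log10(0.01591) = 1.8

1.8


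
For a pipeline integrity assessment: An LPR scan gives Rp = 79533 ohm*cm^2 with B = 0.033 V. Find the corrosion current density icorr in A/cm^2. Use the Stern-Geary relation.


Apply the Stern-Geary relation: icorr = B / Rp
icorr = 0.033 / 79533 = 4.149×10^-7 A/cm^2

4.149×10^-7 A/cm^2


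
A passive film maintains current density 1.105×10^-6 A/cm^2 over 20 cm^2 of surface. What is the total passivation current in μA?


I = i_pass * A, then convert A → μA (×10^6)
I = 1.105×10^-6 * 20 * 10^6 = 22.1 μA

22.1 μA


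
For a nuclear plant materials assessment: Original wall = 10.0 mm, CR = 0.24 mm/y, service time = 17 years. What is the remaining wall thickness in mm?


Remaining wall = original − CR × time
t = 10.0 − 0.24*17 = 10.0 − 4.08 = 5.92 mm

5.92 mm


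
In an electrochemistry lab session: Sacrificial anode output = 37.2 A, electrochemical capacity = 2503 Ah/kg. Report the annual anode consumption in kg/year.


Annual consumption = current * hours per year / capacity
Rate = 37.2 * 8760 / 2503 = 130.2 kg/year

130.2 kg/year


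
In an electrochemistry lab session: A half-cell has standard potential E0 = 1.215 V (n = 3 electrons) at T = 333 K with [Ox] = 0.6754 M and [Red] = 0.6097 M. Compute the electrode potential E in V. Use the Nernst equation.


Apply the Nernst equation: E = E0 + (RT/nF)*ln([Ox]/[Red])
Step 1: RT/nF = 8.314*333/(3*96485) = 0.00956474 V
Step 2: [Ox]/[Red] = 0.6754/0.6097 = 1.107758
Step 3: ln(1.107758) = 0.102338
Step 4: correction = 0.00956474 * 0.102338 = 0.001 V
E = 1.215 + 0.001 = 1.216 V

1.216 V


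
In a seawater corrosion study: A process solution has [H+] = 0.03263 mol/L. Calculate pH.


pH = −log10[H+]
pH = −log10(0.03263) = 1.49

1.49


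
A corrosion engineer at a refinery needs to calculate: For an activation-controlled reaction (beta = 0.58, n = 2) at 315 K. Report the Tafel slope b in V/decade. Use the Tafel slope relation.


Apply the Tafel slope relation: b = 2.303*R*T/(beta*n*F)
Numerator: 2.303 * 8.314 * 315 = 6031.35
Denominator: 0.58 * 2 * 96485 = 111922.6
b = 6031.35 / 111922.6 = 0.054 V/decade

0.054 V/decade
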